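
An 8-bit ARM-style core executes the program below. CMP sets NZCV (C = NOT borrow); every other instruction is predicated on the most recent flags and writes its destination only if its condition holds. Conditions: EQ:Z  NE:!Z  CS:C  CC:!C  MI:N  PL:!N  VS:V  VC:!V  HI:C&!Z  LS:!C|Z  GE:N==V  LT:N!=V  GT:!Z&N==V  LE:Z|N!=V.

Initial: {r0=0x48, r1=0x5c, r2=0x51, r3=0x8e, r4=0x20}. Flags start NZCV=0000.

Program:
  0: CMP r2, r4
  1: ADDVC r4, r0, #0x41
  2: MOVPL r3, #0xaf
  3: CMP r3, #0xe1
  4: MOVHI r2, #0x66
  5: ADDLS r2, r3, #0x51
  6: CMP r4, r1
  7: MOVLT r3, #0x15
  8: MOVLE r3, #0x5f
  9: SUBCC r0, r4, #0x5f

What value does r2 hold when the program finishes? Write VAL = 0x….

VAL = 0x00

[0] flags=0010 → (cmp)
[1] flags=0010 VC?T → r4=0x89
[2] flags=0010 PL?T → r3=0xaf
[3] flags=1000 → (cmp)
[4] flags=1000 HI?F → skip
[5] flags=1000 LS?T → r2=0x00
[6] flags=0011 → (cmp)
[7] flags=0011 LT?T → r3=0x15
[8] flags=0011 LE?T → r3=0x5f
[9] flags=0011 CC?F → skip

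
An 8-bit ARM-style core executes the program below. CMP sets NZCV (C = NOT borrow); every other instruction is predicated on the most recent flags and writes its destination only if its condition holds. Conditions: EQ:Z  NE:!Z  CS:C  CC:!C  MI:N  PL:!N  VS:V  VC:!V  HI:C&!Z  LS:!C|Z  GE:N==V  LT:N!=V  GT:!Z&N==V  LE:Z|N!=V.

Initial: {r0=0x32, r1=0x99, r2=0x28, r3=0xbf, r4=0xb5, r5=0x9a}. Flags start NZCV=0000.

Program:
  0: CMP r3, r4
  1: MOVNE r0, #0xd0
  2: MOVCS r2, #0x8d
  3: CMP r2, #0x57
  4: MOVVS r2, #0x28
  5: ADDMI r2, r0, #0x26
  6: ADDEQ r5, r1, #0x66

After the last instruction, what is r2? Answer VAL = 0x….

VAL = 0x28

0: ✓ CMP  NZCV=0010
1: ✓ MOVNE  r0←0xd0
2: ✓ MOVCS  r2←0x8d
3: ✓ CMP  NZCV=0011
4: ✓ MOVVS  r2←0x28
5: · ADDMI
6: · ADDEQ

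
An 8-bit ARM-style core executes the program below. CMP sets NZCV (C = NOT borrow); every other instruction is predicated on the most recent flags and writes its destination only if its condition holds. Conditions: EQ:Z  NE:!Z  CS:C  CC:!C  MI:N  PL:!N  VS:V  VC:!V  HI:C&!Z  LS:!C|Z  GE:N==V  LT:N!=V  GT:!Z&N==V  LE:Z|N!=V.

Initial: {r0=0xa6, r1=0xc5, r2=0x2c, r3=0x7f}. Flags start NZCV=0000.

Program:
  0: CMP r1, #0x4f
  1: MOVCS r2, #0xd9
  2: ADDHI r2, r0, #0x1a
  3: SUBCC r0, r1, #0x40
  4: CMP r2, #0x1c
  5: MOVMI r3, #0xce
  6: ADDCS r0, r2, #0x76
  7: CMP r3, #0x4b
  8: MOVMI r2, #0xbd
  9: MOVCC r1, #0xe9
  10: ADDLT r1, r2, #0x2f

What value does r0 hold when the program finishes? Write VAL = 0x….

[0] flags=0011 → (cmp)
[1] flags=0011 CS?T → r2=0xd9
[2] flags=0011 HI?T → r2=0xc0
[3] flags=0011 CC?F → skip
[4] flags=1010 → (cmp)
[5] flags=1010 MI?T → r3=0xce
[6] flags=1010 CS?T → r0=0x36
[7] flags=1010 → (cmp)
[8] flags=1010 MI?T → r2=0xbd
[9] flags=1010 CC?F → skip
[10] flags=1010 LT?T → r1=0xec

VAL = 0x36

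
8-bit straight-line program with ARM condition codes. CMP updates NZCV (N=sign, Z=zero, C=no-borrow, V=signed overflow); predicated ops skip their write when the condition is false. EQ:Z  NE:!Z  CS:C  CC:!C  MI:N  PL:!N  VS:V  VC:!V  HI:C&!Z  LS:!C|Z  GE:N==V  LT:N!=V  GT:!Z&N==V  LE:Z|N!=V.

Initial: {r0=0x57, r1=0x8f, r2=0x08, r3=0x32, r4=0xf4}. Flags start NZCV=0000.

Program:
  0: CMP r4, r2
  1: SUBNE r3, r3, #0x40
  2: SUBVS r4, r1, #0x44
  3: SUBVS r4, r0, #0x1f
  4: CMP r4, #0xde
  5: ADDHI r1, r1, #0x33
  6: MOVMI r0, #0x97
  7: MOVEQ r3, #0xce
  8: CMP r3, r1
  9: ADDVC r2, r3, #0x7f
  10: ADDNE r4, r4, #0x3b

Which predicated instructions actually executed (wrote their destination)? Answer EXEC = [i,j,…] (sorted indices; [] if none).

0: ✓ CMP  NZCV=1010
1: ✓ SUBNE  r3←0xf2
2: · SUBVS
3: · SUBVS
4: ✓ CMP  NZCV=0010
5: ✓ ADDHI  r1←0xc2
6: · MOVMI
7: · MOVEQ
8: ✓ CMP  NZCV=0010
9: ✓ ADDVC  r2←0x71
10: ✓ ADDNE  r4←0x2f

EXEC = [1,5,9,10]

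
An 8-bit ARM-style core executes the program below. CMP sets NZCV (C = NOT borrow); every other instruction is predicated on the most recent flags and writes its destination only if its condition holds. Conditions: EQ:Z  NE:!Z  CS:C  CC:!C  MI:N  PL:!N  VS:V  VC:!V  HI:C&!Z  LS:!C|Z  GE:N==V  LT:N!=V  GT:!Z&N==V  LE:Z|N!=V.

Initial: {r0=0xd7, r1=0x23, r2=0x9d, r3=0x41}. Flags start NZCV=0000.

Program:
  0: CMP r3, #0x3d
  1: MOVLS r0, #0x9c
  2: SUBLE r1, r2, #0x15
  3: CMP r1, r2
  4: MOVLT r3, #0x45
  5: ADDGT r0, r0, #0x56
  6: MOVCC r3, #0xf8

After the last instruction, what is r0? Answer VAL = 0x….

VAL = 0x2d

0: ✓ CMP  NZCV=0010
1: · MOVLS
2: · SUBLE
3: ✓ CMP  NZCV=1001
4: · MOVLT
5: ✓ ADDGT  r0←0x2d
6: ✓ MOVCC  r3←0xf8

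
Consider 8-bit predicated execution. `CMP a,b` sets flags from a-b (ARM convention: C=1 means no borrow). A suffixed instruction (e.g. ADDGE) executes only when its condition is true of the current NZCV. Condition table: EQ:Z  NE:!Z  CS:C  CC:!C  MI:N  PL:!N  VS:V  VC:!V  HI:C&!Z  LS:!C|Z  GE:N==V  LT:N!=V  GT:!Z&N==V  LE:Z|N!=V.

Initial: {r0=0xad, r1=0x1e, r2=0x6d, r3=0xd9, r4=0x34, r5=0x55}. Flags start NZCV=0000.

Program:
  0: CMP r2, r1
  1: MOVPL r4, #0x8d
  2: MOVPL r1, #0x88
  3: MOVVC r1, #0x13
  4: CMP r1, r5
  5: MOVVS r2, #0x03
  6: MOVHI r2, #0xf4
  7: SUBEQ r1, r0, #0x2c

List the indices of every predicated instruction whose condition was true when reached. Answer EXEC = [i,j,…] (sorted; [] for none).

0: ✓ CMP  NZCV=0010
1: ✓ MOVPL  r4←0x8d
2: ✓ MOVPL  r1←0x88
3: ✓ MOVVC  r1←0x13
4: ✓ CMP  NZCV=1000
5: · MOVVS
6: · MOVHI
7: · SUBEQ

EXEC = [1,2,3]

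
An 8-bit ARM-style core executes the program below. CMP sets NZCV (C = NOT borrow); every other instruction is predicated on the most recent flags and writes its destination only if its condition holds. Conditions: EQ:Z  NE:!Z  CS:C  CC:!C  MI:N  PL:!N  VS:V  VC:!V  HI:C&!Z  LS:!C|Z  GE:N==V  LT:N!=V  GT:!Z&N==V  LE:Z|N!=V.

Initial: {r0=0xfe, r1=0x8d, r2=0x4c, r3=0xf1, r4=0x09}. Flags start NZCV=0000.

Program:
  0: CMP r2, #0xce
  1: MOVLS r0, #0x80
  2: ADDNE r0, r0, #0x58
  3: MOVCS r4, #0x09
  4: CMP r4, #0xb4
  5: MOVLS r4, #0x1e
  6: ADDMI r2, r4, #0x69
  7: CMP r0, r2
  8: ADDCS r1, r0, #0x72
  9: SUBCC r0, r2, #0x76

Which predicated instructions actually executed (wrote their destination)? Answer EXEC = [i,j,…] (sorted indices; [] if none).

0: ✓ CMP  NZCV=0000
1: ✓ MOVLS  r0←0x80
2: ✓ ADDNE  r0←0xd8
3: · MOVCS
4: ✓ CMP  NZCV=0000
5: ✓ MOVLS  r4←0x1e
6: · ADDMI
7: ✓ CMP  NZCV=1010
8: ✓ ADDCS  r1←0x4a
9: · SUBCC

EXEC = [1,2,5,8]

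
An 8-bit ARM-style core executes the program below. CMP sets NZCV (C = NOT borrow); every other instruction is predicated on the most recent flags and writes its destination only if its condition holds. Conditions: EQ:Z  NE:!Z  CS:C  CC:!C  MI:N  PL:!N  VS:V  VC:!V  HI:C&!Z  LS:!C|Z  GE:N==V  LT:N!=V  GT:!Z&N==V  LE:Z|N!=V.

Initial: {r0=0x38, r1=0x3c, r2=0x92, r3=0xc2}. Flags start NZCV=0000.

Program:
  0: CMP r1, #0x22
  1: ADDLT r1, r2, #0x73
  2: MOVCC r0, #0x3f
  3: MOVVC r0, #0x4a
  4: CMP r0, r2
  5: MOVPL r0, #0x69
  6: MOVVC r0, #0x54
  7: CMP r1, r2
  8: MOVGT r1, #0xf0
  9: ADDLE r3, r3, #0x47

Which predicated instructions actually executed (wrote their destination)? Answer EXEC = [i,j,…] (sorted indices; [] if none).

EXEC = [3,8]

0: ✓ CMP  NZCV=0010
1: · ADDLT
2: · MOVCC
3: ✓ MOVVC  r0←0x4a
4: ✓ CMP  NZCV=1001
5: · MOVPL
6: · MOVVC
7: ✓ CMP  NZCV=1001
8: ✓ MOVGT  r1←0xf0
9: · ADDLE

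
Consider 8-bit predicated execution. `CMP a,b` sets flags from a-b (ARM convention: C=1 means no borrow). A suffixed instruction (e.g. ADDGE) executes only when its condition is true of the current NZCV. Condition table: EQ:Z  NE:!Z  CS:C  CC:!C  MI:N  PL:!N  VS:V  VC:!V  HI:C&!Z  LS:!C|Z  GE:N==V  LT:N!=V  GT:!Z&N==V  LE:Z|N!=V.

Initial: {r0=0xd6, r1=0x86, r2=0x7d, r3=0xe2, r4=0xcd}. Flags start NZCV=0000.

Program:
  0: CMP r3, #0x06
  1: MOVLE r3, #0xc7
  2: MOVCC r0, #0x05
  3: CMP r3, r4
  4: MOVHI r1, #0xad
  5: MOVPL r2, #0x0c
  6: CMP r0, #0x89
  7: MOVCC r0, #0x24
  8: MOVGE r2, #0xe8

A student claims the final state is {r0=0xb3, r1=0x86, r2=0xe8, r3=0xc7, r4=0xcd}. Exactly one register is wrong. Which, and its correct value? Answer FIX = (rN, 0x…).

[0] flags=1010 → (cmp)
[1] flags=1010 LE?T → r3=0xc7
[2] flags=1010 CC?F → skip
[3] flags=1000 → (cmp)
[4] flags=1000 HI?F → skip
[5] flags=1000 PL?F → skip
[6] flags=0010 → (cmp)
[7] flags=0010 CC?F → skip
[8] flags=0010 GE?T → r2=0xe8

FIX = (r0, 0xd6)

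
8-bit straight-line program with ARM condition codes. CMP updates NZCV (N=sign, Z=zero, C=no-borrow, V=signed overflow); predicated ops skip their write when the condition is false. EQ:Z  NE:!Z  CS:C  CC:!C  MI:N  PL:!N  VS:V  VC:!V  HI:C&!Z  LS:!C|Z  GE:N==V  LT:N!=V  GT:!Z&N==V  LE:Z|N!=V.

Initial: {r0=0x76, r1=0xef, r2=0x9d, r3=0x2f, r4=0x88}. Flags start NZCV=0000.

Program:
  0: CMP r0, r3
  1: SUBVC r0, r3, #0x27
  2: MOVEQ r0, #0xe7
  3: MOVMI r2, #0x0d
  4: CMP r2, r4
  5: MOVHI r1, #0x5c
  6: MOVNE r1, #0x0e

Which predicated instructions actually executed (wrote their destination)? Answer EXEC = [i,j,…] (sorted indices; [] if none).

EXEC = [1,5,6]

[0] flags=0010 → (cmp)
[1] flags=0010 VC?T → r0=0x08
[2] flags=0010 EQ?F → skip
[3] flags=0010 MI?F → skip
[4] flags=0010 → (cmp)
[5] flags=0010 HI?T → r1=0x5c
[6] flags=0010 NE?T → r1=0x0e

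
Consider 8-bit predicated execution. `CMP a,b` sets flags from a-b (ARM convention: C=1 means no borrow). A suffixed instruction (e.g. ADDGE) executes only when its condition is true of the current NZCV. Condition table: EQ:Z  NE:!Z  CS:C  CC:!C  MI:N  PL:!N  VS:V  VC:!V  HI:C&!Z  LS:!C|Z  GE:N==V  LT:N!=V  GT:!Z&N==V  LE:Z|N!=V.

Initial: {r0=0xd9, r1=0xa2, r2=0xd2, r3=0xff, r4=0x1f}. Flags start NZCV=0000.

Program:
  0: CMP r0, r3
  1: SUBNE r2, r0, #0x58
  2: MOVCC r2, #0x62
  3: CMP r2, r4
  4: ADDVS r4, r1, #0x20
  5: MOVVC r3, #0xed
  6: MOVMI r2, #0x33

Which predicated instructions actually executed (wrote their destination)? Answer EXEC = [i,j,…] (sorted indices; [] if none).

[0] flags=1000 → (cmp)
[1] flags=1000 NE?T → r2=0x81
[2] flags=1000 CC?T → r2=0x62
[3] flags=0010 → (cmp)
[4] flags=0010 VS?F → skip
[5] flags=0010 VC?T → r3=0xed
[6] flags=0010 MI?F → skip

EXEC = [1,2,5]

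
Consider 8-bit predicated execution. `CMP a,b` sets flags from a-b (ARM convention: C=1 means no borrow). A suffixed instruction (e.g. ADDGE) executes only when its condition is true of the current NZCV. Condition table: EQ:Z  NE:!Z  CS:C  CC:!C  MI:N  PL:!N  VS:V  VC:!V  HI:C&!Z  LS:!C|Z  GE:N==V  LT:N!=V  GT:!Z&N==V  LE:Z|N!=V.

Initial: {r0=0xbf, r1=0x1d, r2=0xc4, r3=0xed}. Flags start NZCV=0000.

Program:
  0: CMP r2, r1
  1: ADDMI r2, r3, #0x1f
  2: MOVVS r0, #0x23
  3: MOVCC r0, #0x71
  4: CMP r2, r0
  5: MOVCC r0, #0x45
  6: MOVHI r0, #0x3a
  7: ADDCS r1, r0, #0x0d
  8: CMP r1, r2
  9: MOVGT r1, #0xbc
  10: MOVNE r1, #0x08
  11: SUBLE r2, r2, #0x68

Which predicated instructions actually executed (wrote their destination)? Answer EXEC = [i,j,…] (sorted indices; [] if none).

EXEC = [1,5,9,10]

0: ✓ CMP  NZCV=1010
1: ✓ ADDMI  r2←0x0c
2: · MOVVS
3: · MOVCC
4: ✓ CMP  NZCV=0000
5: ✓ MOVCC  r0←0x45
6: · MOVHI
7: · ADDCS
8: ✓ CMP  NZCV=0010
9: ✓ MOVGT  r1←0xbc
10: ✓ MOVNE  r1←0x08
11: · SUBLE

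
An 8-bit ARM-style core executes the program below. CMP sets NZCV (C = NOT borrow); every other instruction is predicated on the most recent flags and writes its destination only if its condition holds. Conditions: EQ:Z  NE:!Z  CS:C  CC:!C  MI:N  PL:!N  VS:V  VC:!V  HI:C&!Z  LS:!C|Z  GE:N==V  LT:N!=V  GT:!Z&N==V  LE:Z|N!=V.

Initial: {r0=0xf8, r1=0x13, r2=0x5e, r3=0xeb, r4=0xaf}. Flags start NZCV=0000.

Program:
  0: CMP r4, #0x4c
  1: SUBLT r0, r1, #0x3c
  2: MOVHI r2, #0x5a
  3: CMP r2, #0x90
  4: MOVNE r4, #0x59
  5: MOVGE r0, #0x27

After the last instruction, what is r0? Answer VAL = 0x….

[0] flags=0011 → (cmp)
[1] flags=0011 LT?T → r0=0xd7
[2] flags=0011 HI?T → r2=0x5a
[3] flags=1001 → (cmp)
[4] flags=1001 NE?T → r4=0x59
[5] flags=1001 GE?T → r0=0x27

VAL = 0x27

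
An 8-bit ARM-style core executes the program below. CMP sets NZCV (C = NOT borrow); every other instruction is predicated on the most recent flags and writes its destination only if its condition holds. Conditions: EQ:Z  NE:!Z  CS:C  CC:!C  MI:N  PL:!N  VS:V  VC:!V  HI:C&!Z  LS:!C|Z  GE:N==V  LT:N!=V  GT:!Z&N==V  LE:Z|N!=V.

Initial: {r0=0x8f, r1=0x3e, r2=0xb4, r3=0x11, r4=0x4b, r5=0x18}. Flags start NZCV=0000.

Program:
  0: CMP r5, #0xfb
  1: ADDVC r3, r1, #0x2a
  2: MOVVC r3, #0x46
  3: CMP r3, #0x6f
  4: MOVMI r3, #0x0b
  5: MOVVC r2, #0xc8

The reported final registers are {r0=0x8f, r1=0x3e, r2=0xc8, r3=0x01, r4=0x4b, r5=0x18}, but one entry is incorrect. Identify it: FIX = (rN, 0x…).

FIX = (r3, 0x0b)

[0] flags=0000 → (cmp)
[1] flags=0000 VC?T → r3=0x68
[2] flags=0000 VC?T → r3=0x46
[3] flags=1000 → (cmp)
[4] flags=1000 MI?T → r3=0x0b
[5] flags=1000 VC?T → r2=0xc8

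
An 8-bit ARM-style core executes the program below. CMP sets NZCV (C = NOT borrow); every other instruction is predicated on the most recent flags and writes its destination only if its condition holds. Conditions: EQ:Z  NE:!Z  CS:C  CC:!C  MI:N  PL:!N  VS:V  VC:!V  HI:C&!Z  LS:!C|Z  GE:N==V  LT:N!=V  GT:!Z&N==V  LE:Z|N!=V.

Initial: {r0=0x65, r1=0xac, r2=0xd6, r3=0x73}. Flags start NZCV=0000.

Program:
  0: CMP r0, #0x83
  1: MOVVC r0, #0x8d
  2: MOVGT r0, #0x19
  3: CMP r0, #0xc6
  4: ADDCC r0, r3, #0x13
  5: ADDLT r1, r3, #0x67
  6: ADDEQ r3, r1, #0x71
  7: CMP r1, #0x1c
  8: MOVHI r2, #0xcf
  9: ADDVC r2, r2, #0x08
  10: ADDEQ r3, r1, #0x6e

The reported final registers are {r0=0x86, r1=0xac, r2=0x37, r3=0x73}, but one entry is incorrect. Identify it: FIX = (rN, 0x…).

FIX = (r2, 0xd7)

0: ✓ CMP  NZCV=1001
1: · MOVVC
2: ✓ MOVGT  r0←0x19
3: ✓ CMP  NZCV=0000
4: ✓ ADDCC  r0←0x86
5: · ADDLT
6: · ADDEQ
7: ✓ CMP  NZCV=1010
8: ✓ MOVHI  r2←0xcf
9: ✓ ADDVC  r2←0xd7
10: · ADDEQ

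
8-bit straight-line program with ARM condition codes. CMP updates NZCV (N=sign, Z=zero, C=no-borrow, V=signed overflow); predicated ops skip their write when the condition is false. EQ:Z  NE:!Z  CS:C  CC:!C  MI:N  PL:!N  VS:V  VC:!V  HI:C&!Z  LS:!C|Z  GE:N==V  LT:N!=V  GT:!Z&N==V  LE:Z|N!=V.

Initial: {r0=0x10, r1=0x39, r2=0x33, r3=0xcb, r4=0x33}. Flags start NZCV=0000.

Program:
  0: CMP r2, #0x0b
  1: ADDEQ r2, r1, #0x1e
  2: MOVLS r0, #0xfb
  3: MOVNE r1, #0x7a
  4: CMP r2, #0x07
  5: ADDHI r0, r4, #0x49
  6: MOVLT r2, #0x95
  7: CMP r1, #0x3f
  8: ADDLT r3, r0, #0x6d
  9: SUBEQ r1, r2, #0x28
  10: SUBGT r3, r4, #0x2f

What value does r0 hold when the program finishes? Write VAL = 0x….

[0] flags=0010 → (cmp)
[1] flags=0010 EQ?F → skip
[2] flags=0010 LS?F → skip
[3] flags=0010 NE?T → r1=0x7a
[4] flags=0010 → (cmp)
[5] flags=0010 HI?T → r0=0x7c
[6] flags=0010 LT?F → skip
[7] flags=0010 → (cmp)
[8] flags=0010 LT?F → skip
[9] flags=0010 EQ?F → skip
[10] flags=0010 GT?T → r3=0x04

VAL = 0x7c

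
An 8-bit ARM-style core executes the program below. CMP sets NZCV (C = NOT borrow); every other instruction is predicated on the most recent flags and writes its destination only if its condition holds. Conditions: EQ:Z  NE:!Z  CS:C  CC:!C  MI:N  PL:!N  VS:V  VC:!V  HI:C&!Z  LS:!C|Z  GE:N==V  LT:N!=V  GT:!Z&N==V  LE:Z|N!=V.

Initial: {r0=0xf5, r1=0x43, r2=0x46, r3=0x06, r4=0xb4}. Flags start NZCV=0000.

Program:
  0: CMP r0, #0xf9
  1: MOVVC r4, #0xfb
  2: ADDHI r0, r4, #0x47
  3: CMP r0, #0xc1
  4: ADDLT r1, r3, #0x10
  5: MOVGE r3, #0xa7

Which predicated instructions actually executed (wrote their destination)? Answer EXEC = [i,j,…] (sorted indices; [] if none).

[0] flags=1000 → (cmp)
[1] flags=1000 VC?T → r4=0xfb
[2] flags=1000 HI?F → skip
[3] flags=0010 → (cmp)
[4] flags=0010 LT?F → skip
[5] flags=0010 GE?T → r3=0xa7

EXEC = [1,5]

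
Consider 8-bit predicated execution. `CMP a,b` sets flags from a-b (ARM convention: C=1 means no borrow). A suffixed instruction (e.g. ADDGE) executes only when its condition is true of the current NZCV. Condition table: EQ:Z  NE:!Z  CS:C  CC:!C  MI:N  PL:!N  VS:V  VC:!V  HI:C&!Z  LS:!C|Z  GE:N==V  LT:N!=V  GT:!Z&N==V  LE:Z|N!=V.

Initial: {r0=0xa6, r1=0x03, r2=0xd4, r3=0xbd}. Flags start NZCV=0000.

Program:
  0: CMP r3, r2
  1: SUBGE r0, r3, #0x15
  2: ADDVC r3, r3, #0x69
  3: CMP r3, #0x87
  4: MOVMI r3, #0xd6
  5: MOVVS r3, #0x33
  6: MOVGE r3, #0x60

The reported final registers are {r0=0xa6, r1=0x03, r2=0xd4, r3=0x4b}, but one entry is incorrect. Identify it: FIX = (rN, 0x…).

FIX = (r3, 0x60)

[0] flags=1000 → (cmp)
[1] flags=1000 GE?F → skip
[2] flags=1000 VC?T → r3=0x26
[3] flags=1001 → (cmp)
[4] flags=1001 MI?T → r3=0xd6
[5] flags=1001 VS?T → r3=0x33
[6] flags=1001 GE?T → r3=0x60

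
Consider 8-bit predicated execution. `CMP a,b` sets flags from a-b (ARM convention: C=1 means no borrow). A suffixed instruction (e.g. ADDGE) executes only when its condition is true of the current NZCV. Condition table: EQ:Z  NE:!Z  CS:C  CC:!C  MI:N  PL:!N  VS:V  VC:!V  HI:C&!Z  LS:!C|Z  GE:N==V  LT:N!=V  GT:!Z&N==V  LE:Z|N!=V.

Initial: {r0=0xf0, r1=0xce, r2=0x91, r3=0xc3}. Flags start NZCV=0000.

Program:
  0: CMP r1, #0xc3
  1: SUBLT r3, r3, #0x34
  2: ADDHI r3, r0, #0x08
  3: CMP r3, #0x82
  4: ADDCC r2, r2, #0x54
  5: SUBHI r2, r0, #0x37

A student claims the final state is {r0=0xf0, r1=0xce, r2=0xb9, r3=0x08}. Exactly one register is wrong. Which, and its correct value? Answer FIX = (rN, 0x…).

[0] flags=0010 → (cmp)
[1] flags=0010 LT?F → skip
[2] flags=0010 HI?T → r3=0xf8
[3] flags=0010 → (cmp)
[4] flags=0010 CC?F → skip
[5] flags=0010 HI?T → r2=0xb9

FIX = (r3, 0xf8)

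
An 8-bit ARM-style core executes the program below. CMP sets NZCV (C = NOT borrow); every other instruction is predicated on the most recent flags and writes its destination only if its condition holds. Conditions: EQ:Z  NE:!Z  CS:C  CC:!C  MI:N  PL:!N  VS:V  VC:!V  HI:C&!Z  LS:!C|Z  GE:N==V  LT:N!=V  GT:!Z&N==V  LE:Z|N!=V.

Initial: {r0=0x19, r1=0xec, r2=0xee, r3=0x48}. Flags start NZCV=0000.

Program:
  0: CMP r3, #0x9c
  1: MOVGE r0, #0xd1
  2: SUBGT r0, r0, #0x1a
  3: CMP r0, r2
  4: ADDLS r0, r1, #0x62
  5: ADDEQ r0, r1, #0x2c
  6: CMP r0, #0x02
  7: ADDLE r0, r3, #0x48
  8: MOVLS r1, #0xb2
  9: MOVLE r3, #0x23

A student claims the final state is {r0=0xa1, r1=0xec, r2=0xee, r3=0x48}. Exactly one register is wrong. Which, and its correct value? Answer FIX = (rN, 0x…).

0: ✓ CMP  NZCV=1001
1: ✓ MOVGE  r0←0xd1
2: ✓ SUBGT  r0←0xb7
3: ✓ CMP  NZCV=1000
4: ✓ ADDLS  r0←0x4e
5: · ADDEQ
6: ✓ CMP  NZCV=0010
7: · ADDLE
8: · MOVLS
9: · MOVLE

FIX = (r0, 0x4e)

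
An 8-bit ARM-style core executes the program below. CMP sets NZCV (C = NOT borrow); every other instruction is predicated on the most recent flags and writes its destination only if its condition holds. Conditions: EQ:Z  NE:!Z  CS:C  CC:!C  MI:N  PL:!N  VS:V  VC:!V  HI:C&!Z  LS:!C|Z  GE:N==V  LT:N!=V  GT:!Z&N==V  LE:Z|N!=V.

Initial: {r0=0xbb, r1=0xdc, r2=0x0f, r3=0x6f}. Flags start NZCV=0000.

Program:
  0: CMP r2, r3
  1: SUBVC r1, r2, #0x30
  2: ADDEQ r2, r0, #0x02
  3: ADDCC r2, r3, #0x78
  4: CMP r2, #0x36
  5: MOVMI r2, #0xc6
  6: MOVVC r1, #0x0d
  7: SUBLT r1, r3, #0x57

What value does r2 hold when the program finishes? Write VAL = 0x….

VAL = 0xc6

[0] flags=1000 → (cmp)
[1] flags=1000 VC?T → r1=0xdf
[2] flags=1000 EQ?F → skip
[3] flags=1000 CC?T → r2=0xe7
[4] flags=1010 → (cmp)
[5] flags=1010 MI?T → r2=0xc6
[6] flags=1010 VC?T → r1=0x0d
[7] flags=1010 LT?T → r1=0x18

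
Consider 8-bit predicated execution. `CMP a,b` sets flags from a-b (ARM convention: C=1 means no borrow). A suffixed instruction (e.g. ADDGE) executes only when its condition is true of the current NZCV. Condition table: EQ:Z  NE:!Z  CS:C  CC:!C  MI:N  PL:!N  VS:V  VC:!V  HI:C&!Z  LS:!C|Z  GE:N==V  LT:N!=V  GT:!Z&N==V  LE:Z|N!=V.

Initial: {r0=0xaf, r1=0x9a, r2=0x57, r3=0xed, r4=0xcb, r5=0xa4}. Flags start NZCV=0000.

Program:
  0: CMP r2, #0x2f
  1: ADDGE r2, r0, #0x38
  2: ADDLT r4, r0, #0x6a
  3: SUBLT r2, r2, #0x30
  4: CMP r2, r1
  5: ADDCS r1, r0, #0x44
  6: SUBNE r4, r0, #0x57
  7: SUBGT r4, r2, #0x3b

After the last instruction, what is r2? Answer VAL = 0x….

[0] flags=0010 → (cmp)
[1] flags=0010 GE?T → r2=0xe7
[2] flags=0010 LT?F → skip
[3] flags=0010 LT?F → skip
[4] flags=0010 → (cmp)
[5] flags=0010 CS?T → r1=0xf3
[6] flags=0010 NE?T → r4=0x58
[7] flags=0010 GT?T → r4=0xac

VAL = 0xe7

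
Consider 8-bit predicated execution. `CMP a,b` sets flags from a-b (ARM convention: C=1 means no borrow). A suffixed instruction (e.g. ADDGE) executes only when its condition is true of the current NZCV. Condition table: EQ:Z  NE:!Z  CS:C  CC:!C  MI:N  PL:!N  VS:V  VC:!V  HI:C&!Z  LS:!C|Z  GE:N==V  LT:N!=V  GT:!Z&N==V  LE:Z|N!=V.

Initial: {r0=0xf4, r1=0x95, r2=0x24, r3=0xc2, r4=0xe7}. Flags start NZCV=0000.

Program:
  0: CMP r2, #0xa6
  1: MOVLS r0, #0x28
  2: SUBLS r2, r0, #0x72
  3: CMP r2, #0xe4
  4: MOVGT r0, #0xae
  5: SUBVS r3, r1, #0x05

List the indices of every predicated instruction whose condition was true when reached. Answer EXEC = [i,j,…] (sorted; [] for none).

[0] flags=0000 → (cmp)
[1] flags=0000 LS?T → r0=0x28
[2] flags=0000 LS?T → r2=0xb6
[3] flags=1000 → (cmp)
[4] flags=1000 GT?F → skip
[5] flags=1000 VS?F → skip

EXEC = [1,2]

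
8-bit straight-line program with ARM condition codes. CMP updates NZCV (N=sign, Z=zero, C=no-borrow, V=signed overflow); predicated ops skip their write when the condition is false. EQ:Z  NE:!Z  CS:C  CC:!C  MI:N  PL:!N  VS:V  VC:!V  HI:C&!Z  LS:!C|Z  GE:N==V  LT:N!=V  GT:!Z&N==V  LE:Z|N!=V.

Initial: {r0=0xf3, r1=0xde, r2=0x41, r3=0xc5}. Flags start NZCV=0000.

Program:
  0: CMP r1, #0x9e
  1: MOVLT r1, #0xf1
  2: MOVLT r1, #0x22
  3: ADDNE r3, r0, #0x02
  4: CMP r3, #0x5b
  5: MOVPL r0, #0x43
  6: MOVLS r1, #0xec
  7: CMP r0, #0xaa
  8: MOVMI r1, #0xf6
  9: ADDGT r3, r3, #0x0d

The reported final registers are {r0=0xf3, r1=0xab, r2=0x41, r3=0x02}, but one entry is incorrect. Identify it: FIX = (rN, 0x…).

0: ✓ CMP  NZCV=0010
1: · MOVLT
2: · MOVLT
3: ✓ ADDNE  r3←0xf5
4: ✓ CMP  NZCV=1010
5: · MOVPL
6: · MOVLS
7: ✓ CMP  NZCV=0010
8: · MOVMI
9: ✓ ADDGT  r3←0x02

FIX = (r1, 0xde)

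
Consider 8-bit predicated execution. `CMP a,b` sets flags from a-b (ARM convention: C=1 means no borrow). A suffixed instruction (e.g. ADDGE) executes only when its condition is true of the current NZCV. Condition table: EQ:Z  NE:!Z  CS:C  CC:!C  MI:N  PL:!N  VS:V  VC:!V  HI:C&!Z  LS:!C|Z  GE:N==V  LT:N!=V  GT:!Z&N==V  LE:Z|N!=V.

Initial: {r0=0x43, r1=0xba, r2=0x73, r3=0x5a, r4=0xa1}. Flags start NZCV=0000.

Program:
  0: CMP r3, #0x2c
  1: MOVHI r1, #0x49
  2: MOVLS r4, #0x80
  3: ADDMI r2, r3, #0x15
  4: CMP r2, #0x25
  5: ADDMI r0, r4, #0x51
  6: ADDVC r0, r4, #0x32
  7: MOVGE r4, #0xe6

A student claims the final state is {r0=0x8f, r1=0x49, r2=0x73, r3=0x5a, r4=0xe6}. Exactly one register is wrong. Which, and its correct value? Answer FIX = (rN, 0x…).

FIX = (r0, 0xd3)

[0] flags=0010 → (cmp)
[1] flags=0010 HI?T → r1=0x49
[2] flags=0010 LS?F → skip
[3] flags=0010 MI?F → skip
[4] flags=0010 → (cmp)
[5] flags=0010 MI?F → skip
[6] flags=0010 VC?T → r0=0xd3
[7] flags=0010 GE?T → r4=0xe6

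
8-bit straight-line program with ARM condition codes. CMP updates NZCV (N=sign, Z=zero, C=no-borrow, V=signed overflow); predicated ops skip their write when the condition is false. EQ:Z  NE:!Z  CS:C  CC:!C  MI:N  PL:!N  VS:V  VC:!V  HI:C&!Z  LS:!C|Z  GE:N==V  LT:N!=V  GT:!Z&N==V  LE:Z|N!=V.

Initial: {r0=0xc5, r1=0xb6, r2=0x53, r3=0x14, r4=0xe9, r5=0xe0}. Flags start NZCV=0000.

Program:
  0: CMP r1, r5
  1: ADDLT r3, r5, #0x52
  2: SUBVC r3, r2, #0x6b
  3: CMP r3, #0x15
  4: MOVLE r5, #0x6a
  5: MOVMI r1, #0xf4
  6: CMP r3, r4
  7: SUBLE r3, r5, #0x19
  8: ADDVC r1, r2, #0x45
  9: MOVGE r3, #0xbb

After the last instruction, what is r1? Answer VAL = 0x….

VAL = 0x98

[0] flags=1000 → (cmp)
[1] flags=1000 LT?T → r3=0x32
[2] flags=1000 VC?T → r3=0xe8
[3] flags=1010 → (cmp)
[4] flags=1010 LE?T → r5=0x6a
[5] flags=1010 MI?T → r1=0xf4
[6] flags=1000 → (cmp)
[7] flags=1000 LE?T → r3=0x51
[8] flags=1000 VC?T → r1=0x98
[9] flags=1000 GE?F → skip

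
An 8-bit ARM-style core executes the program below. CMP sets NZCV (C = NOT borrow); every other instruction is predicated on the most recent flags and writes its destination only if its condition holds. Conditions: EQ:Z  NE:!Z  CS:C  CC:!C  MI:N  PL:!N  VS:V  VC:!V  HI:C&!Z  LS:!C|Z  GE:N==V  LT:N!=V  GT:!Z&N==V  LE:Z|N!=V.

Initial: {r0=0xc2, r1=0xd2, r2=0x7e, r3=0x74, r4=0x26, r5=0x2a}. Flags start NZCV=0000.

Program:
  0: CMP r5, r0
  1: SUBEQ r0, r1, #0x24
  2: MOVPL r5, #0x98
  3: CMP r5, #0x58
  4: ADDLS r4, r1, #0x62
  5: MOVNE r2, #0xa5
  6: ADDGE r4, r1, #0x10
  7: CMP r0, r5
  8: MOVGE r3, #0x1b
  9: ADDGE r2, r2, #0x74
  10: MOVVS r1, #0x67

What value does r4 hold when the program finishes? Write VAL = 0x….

[0] flags=0000 → (cmp)
[1] flags=0000 EQ?F → skip
[2] flags=0000 PL?T → r5=0x98
[3] flags=0011 → (cmp)
[4] flags=0011 LS?F → skip
[5] flags=0011 NE?T → r2=0xa5
[6] flags=0011 GE?F → skip
[7] flags=0010 → (cmp)
[8] flags=0010 GE?T → r3=0x1b
[9] flags=0010 GE?T → r2=0x19
[10] flags=0010 VS?F → skip

VAL = 0x26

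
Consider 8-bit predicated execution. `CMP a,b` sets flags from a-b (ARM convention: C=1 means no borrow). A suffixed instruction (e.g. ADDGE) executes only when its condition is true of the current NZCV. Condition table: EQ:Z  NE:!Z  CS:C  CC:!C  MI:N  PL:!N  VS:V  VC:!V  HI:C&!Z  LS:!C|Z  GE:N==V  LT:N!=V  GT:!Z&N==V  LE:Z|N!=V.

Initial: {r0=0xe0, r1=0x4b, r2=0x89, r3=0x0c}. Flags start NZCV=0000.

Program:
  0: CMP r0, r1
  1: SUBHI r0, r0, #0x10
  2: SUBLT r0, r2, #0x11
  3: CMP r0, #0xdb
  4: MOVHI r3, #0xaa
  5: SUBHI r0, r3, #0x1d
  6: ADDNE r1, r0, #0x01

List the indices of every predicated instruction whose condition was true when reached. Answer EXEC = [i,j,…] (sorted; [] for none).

0: ✓ CMP  NZCV=1010
1: ✓ SUBHI  r0←0xd0
2: ✓ SUBLT  r0←0x78
3: ✓ CMP  NZCV=1001
4: · MOVHI
5: · SUBHI
6: ✓ ADDNE  r1←0x79

EXEC = [1,2,6]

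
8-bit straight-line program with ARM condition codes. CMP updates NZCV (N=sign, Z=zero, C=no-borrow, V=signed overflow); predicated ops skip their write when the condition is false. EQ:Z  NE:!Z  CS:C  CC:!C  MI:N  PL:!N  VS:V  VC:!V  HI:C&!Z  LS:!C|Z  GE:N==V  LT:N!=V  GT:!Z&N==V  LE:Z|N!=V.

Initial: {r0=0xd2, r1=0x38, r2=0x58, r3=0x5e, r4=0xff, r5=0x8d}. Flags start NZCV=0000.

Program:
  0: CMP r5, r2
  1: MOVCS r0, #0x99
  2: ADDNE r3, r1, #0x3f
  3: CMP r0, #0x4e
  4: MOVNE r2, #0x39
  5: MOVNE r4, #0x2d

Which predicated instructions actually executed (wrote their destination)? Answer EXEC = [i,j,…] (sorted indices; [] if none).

0: ✓ CMP  NZCV=0011
1: ✓ MOVCS  r0←0x99
2: ✓ ADDNE  r3←0x77
3: ✓ CMP  NZCV=0011
4: ✓ MOVNE  r2←0x39
5: ✓ MOVNE  r4←0x2d

EXEC = [1,2,4,5]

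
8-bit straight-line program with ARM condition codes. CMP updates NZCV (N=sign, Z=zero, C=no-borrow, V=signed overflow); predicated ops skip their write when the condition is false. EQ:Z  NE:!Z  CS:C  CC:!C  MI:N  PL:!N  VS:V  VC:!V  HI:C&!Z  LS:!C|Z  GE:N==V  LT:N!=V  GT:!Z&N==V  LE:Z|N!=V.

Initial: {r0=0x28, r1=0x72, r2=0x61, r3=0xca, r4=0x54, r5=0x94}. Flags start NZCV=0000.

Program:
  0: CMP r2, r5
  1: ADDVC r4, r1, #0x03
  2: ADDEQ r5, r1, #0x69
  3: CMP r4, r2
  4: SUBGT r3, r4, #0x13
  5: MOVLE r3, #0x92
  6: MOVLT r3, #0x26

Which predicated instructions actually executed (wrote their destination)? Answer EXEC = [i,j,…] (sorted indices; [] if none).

EXEC = [5,6]

[0] flags=1001 → (cmp)
[1] flags=1001 VC?F → skip
[2] flags=1001 EQ?F → skip
[3] flags=1000 → (cmp)
[4] flags=1000 GT?F → skip
[5] flags=1000 LE?T → r3=0x92
[6] flags=1000 LT?T → r3=0x26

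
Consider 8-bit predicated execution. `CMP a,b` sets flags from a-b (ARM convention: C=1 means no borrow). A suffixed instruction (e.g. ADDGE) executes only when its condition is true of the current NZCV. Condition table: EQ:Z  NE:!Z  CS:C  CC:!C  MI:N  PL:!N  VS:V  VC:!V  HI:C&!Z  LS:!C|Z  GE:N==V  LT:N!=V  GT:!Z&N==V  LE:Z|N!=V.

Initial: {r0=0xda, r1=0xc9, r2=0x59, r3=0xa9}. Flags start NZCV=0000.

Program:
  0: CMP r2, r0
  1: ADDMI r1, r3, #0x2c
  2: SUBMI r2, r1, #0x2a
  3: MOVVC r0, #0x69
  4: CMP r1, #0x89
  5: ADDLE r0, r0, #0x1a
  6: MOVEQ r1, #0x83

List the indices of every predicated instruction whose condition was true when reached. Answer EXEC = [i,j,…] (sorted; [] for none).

EXEC = [3]

[0] flags=0000 → (cmp)
[1] flags=0000 MI?F → skip
[2] flags=0000 MI?F → skip
[3] flags=0000 VC?T → r0=0x69
[4] flags=0010 → (cmp)
[5] flags=0010 LE?F → skip
[6] flags=0010 EQ?F → skip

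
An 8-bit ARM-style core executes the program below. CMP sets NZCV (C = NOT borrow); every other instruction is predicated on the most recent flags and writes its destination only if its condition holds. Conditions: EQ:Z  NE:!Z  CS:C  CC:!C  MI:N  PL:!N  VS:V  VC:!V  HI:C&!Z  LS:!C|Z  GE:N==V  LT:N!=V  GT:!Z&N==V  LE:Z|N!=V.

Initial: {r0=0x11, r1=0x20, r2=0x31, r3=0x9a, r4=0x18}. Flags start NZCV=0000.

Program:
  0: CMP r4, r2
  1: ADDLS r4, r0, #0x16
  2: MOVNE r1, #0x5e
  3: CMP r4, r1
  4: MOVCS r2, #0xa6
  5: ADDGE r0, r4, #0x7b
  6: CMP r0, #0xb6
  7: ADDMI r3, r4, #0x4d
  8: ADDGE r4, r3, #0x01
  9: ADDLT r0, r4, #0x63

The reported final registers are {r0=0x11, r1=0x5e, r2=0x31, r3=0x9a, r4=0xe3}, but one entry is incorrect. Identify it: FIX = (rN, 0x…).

FIX = (r4, 0x9b)

[0] flags=1000 → (cmp)
[1] flags=1000 LS?T → r4=0x27
[2] flags=1000 NE?T → r1=0x5e
[3] flags=1000 → (cmp)
[4] flags=1000 CS?F → skip
[5] flags=1000 GE?F → skip
[6] flags=0000 → (cmp)
[7] flags=0000 MI?F → skip
[8] flags=0000 GE?T → r4=0x9b
[9] flags=0000 LT?F → skip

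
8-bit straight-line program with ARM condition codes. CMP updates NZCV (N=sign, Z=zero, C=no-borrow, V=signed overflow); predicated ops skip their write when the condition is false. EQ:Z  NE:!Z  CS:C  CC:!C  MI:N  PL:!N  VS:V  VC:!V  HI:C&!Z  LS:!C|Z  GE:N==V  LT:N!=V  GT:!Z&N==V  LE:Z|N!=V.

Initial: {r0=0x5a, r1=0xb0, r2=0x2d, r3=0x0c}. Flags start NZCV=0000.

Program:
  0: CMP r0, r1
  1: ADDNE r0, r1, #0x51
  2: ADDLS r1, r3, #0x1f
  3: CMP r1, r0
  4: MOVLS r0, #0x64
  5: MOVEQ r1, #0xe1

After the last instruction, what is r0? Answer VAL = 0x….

VAL = 0x01

[0] flags=1001 → (cmp)
[1] flags=1001 NE?T → r0=0x01
[2] flags=1001 LS?T → r1=0x2b
[3] flags=0010 → (cmp)
[4] flags=0010 LS?F → skip
[5] flags=0010 EQ?F → skip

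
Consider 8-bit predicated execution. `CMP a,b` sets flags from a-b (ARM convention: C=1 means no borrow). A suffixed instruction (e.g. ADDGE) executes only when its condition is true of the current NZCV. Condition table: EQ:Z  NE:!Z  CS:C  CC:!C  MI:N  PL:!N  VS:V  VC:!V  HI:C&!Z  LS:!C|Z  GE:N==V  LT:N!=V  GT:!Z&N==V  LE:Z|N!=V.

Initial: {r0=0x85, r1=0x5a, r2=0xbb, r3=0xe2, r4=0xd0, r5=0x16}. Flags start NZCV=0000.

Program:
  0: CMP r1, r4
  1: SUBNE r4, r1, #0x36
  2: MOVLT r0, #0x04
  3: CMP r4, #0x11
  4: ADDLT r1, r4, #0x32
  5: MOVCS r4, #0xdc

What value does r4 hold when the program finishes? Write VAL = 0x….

[0] flags=1001 → (cmp)
[1] flags=1001 NE?T → r4=0x24
[2] flags=1001 LT?F → skip
[3] flags=0010 → (cmp)
[4] flags=0010 LT?F → skip
[5] flags=0010 CS?T → r4=0xdc

VAL = 0xdc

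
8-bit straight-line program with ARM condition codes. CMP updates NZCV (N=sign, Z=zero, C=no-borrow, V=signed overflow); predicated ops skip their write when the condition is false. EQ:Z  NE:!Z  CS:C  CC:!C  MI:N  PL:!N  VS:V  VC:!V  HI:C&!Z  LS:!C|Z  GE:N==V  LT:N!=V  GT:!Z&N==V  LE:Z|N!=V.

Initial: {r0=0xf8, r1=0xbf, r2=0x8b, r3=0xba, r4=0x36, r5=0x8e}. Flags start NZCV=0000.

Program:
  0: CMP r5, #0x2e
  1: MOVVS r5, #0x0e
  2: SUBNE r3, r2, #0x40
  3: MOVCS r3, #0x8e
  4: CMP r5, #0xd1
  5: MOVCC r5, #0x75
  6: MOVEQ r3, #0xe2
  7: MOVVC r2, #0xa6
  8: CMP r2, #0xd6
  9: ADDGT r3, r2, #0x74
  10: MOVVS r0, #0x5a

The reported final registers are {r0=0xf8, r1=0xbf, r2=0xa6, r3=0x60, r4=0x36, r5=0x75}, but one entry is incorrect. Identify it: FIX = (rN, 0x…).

FIX = (r3, 0x8e)

[0] flags=0011 → (cmp)
[1] flags=0011 VS?T → r5=0x0e
[2] flags=0011 NE?T → r3=0x4b
[3] flags=0011 CS?T → r3=0x8e
[4] flags=0000 → (cmp)
[5] flags=0000 CC?T → r5=0x75
[6] flags=0000 EQ?F → skip
[7] flags=0000 VC?T → r2=0xa6
[8] flags=1000 → (cmp)
[9] flags=1000 GT?F → skip
[10] flags=1000 VS?F → skip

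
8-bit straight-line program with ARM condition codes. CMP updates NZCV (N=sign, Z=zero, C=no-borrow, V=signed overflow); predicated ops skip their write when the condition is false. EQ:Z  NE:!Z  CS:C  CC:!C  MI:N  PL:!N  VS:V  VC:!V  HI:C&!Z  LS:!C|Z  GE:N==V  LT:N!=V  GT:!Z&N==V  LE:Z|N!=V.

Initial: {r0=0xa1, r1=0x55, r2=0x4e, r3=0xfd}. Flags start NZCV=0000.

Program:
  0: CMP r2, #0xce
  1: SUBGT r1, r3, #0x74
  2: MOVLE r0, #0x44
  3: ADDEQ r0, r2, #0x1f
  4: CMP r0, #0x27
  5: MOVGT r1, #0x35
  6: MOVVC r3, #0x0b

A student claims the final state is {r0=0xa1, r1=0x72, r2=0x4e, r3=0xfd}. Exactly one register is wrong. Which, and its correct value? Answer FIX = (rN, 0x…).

[0] flags=1001 → (cmp)
[1] flags=1001 GT?T → r1=0x89
[2] flags=1001 LE?F → skip
[3] flags=1001 EQ?F → skip
[4] flags=0011 → (cmp)
[5] flags=0011 GT?F → skip
[6] flags=0011 VC?F → skip

FIX = (r1, 0x89)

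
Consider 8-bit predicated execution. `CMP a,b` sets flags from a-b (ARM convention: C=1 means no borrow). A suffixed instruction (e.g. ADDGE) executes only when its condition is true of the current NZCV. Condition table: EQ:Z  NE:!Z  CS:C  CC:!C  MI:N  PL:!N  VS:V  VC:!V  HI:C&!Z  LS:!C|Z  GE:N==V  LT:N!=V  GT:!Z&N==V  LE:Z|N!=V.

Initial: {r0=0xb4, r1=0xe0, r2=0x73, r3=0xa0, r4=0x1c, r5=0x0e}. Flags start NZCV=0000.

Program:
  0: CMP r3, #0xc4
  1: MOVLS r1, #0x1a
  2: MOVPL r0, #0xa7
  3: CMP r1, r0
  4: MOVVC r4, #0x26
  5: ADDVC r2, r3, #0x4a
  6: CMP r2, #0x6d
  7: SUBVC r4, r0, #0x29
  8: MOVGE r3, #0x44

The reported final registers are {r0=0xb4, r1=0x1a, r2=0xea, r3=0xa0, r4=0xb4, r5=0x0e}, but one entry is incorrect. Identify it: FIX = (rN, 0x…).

0: ✓ CMP  NZCV=1000
1: ✓ MOVLS  r1←0x1a
2: · MOVPL
3: ✓ CMP  NZCV=0000
4: ✓ MOVVC  r4←0x26
5: ✓ ADDVC  r2←0xea
6: ✓ CMP  NZCV=0011
7: · SUBVC
8: · MOVGE

FIX = (r4, 0x26)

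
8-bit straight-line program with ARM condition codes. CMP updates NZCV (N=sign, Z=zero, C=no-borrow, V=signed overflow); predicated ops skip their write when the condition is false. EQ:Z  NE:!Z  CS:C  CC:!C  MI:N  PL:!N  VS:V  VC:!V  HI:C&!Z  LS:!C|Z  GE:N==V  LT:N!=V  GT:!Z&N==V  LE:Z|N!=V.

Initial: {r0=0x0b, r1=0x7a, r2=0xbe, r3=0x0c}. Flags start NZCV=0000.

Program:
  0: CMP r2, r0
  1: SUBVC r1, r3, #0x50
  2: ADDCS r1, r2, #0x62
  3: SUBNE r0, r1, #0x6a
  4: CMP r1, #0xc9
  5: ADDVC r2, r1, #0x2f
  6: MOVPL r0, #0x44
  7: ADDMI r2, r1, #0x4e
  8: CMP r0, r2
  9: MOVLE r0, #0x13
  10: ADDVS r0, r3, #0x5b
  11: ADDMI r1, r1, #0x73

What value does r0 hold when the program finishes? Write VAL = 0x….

VAL = 0x13

0: ✓ CMP  NZCV=1010
1: ✓ SUBVC  r1←0xbc
2: ✓ ADDCS  r1←0x20
3: ✓ SUBNE  r0←0xb6
4: ✓ CMP  NZCV=0000
5: ✓ ADDVC  r2←0x4f
6: ✓ MOVPL  r0←0x44
7: · ADDMI
8: ✓ CMP  NZCV=1000
9: ✓ MOVLE  r0←0x13
10: · ADDVS
11: ✓ ADDMI  r1←0x93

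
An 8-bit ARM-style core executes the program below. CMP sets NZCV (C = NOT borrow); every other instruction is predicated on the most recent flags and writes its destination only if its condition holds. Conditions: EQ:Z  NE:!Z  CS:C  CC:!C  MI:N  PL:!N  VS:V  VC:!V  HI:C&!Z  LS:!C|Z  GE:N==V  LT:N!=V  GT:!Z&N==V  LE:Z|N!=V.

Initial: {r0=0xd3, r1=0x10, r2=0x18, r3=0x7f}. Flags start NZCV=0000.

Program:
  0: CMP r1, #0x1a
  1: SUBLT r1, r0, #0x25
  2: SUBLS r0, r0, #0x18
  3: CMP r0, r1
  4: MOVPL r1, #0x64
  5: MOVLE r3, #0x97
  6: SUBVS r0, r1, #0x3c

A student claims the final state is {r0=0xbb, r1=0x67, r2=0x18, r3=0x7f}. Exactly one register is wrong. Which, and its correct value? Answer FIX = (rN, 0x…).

[0] flags=1000 → (cmp)
[1] flags=1000 LT?T → r1=0xae
[2] flags=1000 LS?T → r0=0xbb
[3] flags=0010 → (cmp)
[4] flags=0010 PL?T → r1=0x64
[5] flags=0010 LE?F → skip
[6] flags=0010 VS?F → skip

FIX = (r1, 0x64)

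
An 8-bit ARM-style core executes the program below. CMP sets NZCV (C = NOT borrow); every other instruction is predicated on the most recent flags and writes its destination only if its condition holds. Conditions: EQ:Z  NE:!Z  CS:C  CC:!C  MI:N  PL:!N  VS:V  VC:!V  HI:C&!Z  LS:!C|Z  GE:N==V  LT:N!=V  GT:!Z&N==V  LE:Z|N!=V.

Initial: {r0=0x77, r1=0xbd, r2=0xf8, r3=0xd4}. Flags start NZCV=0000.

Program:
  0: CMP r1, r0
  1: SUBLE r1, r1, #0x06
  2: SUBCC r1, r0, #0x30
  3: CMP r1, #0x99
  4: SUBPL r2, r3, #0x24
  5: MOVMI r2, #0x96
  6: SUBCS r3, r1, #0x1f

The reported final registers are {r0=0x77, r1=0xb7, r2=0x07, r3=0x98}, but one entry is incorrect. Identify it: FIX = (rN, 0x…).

0: ✓ CMP  NZCV=0011
1: ✓ SUBLE  r1←0xb7
2: · SUBCC
3: ✓ CMP  NZCV=0010
4: ✓ SUBPL  r2←0xb0
5: · MOVMI
6: ✓ SUBCS  r3←0x98

FIX = (r2, 0xb0)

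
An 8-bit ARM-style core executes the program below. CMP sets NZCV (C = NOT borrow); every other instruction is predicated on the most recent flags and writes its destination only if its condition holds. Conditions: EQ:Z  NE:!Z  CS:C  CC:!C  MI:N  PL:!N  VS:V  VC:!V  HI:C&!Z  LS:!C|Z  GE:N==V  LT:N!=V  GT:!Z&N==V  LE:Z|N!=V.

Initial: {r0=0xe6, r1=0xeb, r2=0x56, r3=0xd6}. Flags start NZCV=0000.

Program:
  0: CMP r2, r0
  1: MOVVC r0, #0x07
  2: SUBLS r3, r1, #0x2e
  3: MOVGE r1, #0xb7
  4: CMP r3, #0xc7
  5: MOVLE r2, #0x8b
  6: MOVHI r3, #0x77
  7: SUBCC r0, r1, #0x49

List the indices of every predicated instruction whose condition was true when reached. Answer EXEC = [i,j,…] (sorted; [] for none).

EXEC = [1,2,3,5,7]

0: ✓ CMP  NZCV=0000
1: ✓ MOVVC  r0←0x07
2: ✓ SUBLS  r3←0xbd
3: ✓ MOVGE  r1←0xb7
4: ✓ CMP  NZCV=1000
5: ✓ MOVLE  r2←0x8b
6: · MOVHI
7: ✓ SUBCC  r0←0x6e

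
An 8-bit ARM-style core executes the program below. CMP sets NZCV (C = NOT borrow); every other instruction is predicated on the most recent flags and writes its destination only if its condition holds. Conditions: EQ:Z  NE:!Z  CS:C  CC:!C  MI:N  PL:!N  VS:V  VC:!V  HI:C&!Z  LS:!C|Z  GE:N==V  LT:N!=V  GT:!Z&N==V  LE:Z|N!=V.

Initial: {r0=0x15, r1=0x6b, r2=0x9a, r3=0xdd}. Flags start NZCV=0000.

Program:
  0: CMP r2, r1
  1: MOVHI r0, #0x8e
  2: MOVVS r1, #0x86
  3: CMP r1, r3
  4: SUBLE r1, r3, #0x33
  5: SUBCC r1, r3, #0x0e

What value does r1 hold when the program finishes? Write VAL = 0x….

0: ✓ CMP  NZCV=0011
1: ✓ MOVHI  r0←0x8e
2: ✓ MOVVS  r1←0x86
3: ✓ CMP  NZCV=1000
4: ✓ SUBLE  r1←0xaa
5: ✓ SUBCC  r1←0xcf

VAL = 0xcf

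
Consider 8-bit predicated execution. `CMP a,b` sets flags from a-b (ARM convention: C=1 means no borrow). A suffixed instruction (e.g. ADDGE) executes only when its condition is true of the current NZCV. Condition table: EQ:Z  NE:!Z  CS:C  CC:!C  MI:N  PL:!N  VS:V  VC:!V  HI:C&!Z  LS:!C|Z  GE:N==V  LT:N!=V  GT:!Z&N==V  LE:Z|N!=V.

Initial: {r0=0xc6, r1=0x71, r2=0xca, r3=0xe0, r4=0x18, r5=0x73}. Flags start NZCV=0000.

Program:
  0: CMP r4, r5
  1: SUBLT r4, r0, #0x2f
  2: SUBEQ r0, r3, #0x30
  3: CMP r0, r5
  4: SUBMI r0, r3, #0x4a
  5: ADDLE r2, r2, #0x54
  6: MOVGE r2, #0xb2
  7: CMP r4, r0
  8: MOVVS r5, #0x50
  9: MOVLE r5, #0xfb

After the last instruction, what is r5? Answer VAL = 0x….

[0] flags=1000 → (cmp)
[1] flags=1000 LT?T → r4=0x97
[2] flags=1000 EQ?F → skip
[3] flags=0011 → (cmp)
[4] flags=0011 MI?F → skip
[5] flags=0011 LE?T → r2=0x1e
[6] flags=0011 GE?F → skip
[7] flags=1000 → (cmp)
[8] flags=1000 VS?F → skip
[9] flags=1000 LE?T → r5=0xfb

VAL = 0xfb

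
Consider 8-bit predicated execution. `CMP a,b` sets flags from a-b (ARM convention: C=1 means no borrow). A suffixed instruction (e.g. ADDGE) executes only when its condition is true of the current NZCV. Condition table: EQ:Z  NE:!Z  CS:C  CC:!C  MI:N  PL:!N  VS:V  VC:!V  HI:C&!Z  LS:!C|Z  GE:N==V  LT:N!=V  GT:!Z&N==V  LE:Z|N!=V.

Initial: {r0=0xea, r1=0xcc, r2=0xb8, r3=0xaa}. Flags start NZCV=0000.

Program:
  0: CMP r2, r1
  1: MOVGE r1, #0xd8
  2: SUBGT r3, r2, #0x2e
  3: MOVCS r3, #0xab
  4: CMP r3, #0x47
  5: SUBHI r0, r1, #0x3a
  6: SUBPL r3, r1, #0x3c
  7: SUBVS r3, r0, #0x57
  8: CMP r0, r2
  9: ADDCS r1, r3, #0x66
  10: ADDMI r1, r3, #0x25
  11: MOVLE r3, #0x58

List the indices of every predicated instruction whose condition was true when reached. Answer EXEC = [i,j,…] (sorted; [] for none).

[0] flags=1000 → (cmp)
[1] flags=1000 GE?F → skip
[2] flags=1000 GT?F → skip
[3] flags=1000 CS?F → skip
[4] flags=0011 → (cmp)
[5] flags=0011 HI?T → r0=0x92
[6] flags=0011 PL?T → r3=0x90
[7] flags=0011 VS?T → r3=0x3b
[8] flags=1000 → (cmp)
[9] flags=1000 CS?F → skip
[10] flags=1000 MI?T → r1=0x60
[11] flags=1000 LE?T → r3=0x58

EXEC = [5,6,7,10,11]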